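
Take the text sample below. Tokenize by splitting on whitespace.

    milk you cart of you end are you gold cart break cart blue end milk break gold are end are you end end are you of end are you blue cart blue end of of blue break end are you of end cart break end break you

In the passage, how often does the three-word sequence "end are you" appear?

Scanning the 45 overlapping trigram windows for "end are you":
  position 6–8: end are you
  position 19–21: end are you
  position 23–25: end are you
  position 27–29: end are you
  position 38–40: end are you

5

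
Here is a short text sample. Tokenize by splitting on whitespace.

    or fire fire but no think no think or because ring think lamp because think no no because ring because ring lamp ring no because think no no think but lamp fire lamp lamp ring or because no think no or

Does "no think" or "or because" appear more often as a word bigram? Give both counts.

"no think" (4 vs 2)

"no think": 4 occurrences
"or because": 2 occurrences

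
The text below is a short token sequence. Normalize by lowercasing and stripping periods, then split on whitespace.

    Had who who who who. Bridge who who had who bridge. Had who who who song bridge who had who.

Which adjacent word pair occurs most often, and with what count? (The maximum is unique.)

Bigram frequencies (highest first):
  who who: 6
  had who: 4
  who bridge: 2
  bridge who: 2
  who had: 2
  bridge had: 1
  … (2 more, each ≤ 1)

"who who", 6 times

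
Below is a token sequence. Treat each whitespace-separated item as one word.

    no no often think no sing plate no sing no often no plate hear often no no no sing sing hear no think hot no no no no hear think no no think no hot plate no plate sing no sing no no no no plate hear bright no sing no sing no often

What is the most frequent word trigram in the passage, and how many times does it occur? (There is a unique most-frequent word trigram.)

"no no no", 5 times

Trigram frequencies (highest first):
  no no no: 5
  no sing no: 4
  sing no often: 2
  no plate hear: 2
  sing no sing: 2
  no no often: 1
  … (36 more, each ≤ 1)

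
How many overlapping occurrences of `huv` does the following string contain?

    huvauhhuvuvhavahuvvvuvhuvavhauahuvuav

5

Sliding a length-3 window over the 37 characters (35 positions):
  position 1–3: huv
  position 7–9: huv
  position 16–18: huv
  position 23–25: huv
  position 32–34: huv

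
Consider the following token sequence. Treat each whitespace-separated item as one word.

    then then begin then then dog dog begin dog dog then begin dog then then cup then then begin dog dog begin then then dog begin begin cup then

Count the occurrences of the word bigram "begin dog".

3

Scanning the 28 overlapping bigram windows for "begin dog":
  position 8–9: begin dog
  position 12–13: begin dog
  position 19–20: begin dog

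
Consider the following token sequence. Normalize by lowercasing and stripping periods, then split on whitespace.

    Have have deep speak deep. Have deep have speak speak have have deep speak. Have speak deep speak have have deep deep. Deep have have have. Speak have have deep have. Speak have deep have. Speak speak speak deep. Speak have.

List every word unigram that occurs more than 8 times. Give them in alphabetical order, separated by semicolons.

deep; have; speak

Unigram counts meeting the condition (more than 8 times):
  deep: 11
  have: 18
  speak: 12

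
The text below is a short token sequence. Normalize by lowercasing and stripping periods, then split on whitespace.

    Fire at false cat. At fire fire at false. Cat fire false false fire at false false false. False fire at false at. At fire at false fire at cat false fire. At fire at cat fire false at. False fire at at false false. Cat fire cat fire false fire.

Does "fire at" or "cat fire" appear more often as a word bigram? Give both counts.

"fire at" (9 vs 4)

"fire at": 9 occurrences
"cat fire": 4 occurrences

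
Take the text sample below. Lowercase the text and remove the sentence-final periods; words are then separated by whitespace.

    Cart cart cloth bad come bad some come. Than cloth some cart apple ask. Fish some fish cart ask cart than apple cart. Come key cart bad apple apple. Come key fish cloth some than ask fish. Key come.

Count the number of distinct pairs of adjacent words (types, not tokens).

35

39 tokens → 38 bigram windows in total.
Repeated bigrams (each contributes count−1 duplicates):
  ask fish: 2
  cloth some: 2
  come key: 2
3 duplicate windows → 38 − 3 = 35 distinct.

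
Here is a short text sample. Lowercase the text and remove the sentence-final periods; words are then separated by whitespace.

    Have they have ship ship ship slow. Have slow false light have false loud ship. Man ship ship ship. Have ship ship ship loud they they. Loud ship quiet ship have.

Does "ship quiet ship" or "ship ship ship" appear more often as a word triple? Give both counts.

"ship quiet ship": 1 occurrence
"ship ship ship": 3 occurrences

"ship ship ship" (3 vs 1)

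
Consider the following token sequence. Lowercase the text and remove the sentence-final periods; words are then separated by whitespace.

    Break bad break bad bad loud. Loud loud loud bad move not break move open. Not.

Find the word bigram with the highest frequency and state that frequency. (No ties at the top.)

Bigram frequencies (highest first):
  loud loud: 3
  break bad: 2
  bad break: 1
  bad bad: 1
  bad loud: 1
  loud bad: 1
  … (6 more, each ≤ 1)

"loud loud", 3 times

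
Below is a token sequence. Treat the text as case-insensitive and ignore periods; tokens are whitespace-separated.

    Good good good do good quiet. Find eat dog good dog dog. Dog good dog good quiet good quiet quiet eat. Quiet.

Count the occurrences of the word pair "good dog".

Scanning the 21 overlapping bigram windows for "good dog":
  position 10–11: good dog
  position 14–15: good dog

2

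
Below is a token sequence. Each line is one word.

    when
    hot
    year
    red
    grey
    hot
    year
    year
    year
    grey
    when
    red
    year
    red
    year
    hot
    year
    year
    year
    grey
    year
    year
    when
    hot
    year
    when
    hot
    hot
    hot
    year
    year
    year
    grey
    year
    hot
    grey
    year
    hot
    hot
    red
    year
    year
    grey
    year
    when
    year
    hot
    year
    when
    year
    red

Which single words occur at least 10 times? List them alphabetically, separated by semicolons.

Unigram counts meeting the condition (at least 10 times):
  hot: 11
  year: 23

hot; year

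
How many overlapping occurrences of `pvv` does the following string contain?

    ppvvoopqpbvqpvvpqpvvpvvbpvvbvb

Sliding a length-3 window over the 30 characters (28 positions):
  position 2–4: pvv
  position 13–15: pvv
  position 18–20: pvv
  position 21–23: pvv
  position 25–27: pvv

5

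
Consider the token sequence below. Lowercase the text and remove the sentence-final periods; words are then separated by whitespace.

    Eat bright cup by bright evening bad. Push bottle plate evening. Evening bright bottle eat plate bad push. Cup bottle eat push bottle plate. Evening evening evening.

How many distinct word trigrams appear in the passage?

27 tokens → 25 trigram windows in total.
Repeated trigrams (each contributes count−1 duplicates):
  bottle plate evening: 2
  plate evening evening: 2
  push bottle plate: 2
3 duplicate windows → 25 − 3 = 22 distinct.

22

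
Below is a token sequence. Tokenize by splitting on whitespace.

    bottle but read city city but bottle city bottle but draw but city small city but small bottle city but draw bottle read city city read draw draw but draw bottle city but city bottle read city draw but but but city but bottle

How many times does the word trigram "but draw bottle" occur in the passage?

2

Scanning the 42 overlapping trigram windows for "but draw bottle":
  position 20–22: but draw bottle
  position 29–31: but draw bottle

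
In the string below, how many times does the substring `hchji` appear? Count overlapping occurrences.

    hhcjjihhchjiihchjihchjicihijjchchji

4

Sliding a length-5 window over the 35 characters (31 positions):
  position 8–12: hchji
  position 14–18: hchji
  position 19–23: hchji
  position 31–35: hchji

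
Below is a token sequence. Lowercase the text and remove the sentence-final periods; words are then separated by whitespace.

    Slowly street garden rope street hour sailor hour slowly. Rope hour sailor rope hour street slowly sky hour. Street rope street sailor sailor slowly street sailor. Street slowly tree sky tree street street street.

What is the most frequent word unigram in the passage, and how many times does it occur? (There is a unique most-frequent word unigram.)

Unigram frequencies (highest first):
  street: 10
  slowly: 5
  hour: 5
  sailor: 5
  rope: 4
  sky: 2
  … (2 more, each ≤ 2)

"street", 10 times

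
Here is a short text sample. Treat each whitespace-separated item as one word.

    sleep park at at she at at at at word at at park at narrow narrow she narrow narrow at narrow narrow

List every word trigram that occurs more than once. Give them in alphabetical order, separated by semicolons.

Trigram counts meeting the condition (more than once):
  at at at: 2
  at narrow narrow: 2

at at at; at narrow narrow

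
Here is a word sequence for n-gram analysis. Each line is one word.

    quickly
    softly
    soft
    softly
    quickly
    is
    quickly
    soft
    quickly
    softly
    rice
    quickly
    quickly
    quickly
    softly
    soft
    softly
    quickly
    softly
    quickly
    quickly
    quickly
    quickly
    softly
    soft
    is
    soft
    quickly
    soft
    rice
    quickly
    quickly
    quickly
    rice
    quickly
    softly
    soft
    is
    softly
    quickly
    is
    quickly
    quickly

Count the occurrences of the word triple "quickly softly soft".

4

Scanning the 41 overlapping trigram windows for "quickly softly soft":
  position 1–3: quickly softly soft
  position 14–16: quickly softly soft
  position 23–25: quickly softly soft
  position 35–37: quickly softly soft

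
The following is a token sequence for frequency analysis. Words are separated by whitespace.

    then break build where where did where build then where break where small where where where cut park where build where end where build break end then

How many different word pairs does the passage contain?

27 tokens → 26 bigram windows in total.
Repeated bigrams (each contributes count−1 duplicates):
  where build: 3
  where where: 3
  build where: 2
5 duplicate windows → 26 − 5 = 21 distinct.

21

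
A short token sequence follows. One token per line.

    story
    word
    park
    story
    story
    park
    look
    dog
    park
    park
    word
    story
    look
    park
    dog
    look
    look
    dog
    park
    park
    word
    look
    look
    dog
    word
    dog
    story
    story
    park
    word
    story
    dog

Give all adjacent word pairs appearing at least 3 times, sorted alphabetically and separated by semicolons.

look dog; park word

Bigram counts meeting the condition (at least 3 times):
  look dog: 3
  park word: 3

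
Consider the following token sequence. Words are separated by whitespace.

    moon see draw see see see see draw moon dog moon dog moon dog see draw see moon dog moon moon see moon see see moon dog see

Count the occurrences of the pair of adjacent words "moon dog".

Scanning the 27 overlapping bigram windows for "moon dog":
  position 9–10: moon dog
  position 11–12: moon dog
  position 13–14: moon dog
  position 18–19: moon dog
  position 26–27: moon dog

5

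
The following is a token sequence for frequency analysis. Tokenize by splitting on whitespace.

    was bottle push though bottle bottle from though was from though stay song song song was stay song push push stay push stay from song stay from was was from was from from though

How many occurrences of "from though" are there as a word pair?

3

Scanning the 33 overlapping bigram windows for "from though":
  position 7–8: from though
  position 10–11: from though
  position 33–34: from though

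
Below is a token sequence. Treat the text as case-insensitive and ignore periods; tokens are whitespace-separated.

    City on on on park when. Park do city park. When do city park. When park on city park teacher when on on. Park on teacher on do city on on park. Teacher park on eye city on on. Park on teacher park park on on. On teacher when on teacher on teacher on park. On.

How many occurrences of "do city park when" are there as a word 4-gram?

2

Scanning the 53 overlapping 4-gram windows for "do city park when":
  position 8–11: do city park when
  position 12–15: do city park when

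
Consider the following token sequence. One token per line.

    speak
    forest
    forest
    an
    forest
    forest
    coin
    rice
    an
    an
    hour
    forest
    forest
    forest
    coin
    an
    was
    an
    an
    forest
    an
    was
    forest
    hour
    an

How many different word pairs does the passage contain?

25 tokens → 24 bigram windows in total.
Repeated bigrams (each contributes count−1 duplicates):
  forest forest: 4
  an an: 2
  an forest: 2
  an was: 2
  forest an: 2
  forest coin: 2
8 duplicate windows → 24 − 8 = 16 distinct.

16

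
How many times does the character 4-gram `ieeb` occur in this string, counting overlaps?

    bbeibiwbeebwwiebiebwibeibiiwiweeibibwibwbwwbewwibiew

0

Sliding a length-4 window over the 52 characters (49 positions):
  (no match at any position)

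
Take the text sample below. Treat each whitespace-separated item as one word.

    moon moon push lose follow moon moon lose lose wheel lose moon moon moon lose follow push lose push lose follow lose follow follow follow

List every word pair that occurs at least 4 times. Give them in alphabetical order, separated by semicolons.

Bigram counts meeting the condition (at least 4 times):
  lose follow: 4
  moon moon: 4

lose follow; moon moon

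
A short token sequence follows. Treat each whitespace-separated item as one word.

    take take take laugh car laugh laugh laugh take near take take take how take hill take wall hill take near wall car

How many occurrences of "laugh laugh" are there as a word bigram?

2

Scanning the 22 overlapping bigram windows for "laugh laugh":
  position 6–7: laugh laugh
  position 7–8: laugh laugh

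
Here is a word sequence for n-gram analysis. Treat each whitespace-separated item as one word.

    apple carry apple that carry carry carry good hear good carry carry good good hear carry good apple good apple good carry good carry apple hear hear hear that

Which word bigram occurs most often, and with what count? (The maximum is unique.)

Bigram frequencies (highest first):
  carry good: 4
  carry carry: 3
  good carry: 3
  carry apple: 2
  good hear: 2
  good apple: 2
  … (10 more, each ≤ 2)

"carry good", 4 times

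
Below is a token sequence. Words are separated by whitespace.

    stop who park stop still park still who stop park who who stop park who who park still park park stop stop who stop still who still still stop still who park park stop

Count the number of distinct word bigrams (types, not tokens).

34 tokens → 33 bigram windows in total.
Repeated bigrams (each contributes count−1 duplicates):
  park stop: 3
  still who: 3
  stop still: 3
  who park: 3
  who stop: 3
  park park: 2
  park still: 2
  park who: 2
  … (4 more repeated)
17 duplicate windows → 33 − 17 = 16 distinct.

16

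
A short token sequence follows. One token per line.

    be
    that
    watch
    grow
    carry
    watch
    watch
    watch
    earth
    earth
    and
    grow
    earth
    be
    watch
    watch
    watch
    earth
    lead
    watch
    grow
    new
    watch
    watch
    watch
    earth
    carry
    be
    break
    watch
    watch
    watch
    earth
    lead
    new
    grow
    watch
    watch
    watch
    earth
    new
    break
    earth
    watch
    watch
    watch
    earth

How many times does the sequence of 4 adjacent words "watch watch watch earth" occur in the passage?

6

Scanning the 44 overlapping 4-gram windows for "watch watch watch earth":
  position 6–9: watch watch watch earth
  position 15–18: watch watch watch earth
  position 23–26: watch watch watch earth
  position 30–33: watch watch watch earth
  position 37–40: watch watch watch earth
  position 44–47: watch watch watch earth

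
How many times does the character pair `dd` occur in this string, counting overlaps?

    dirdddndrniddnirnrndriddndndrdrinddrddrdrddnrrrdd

8

Sliding a length-2 window over the 49 characters (48 positions):
  position 4–5: dd
  position 5–6: dd
  position 12–13: dd
  position 23–24: dd
  position 34–35: dd
  position 37–38: dd
  position 42–43: dd
  position 48–49: dd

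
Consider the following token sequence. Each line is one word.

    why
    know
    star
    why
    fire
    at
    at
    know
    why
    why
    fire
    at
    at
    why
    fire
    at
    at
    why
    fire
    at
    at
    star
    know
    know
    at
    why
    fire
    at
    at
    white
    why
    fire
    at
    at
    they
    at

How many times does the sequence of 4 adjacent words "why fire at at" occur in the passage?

6

Scanning the 33 overlapping 4-gram windows for "why fire at at":
  position 4–7: why fire at at
  position 10–13: why fire at at
  position 14–17: why fire at at
  position 18–21: why fire at at
  position 26–29: why fire at at
  position 31–34: why fire at at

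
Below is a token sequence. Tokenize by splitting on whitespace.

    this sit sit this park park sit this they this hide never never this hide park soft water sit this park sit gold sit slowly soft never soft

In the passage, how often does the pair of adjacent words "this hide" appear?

Scanning the 27 overlapping bigram windows for "this hide":
  position 10–11: this hide
  position 14–15: this hide

2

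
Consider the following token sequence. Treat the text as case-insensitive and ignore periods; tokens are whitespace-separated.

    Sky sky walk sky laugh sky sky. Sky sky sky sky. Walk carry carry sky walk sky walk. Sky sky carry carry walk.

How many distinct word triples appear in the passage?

23 tokens → 21 trigram windows in total.
Repeated trigrams (each contributes count−1 duplicates):
  sky sky sky: 4
  sky walk sky: 3
  sky sky walk: 2
6 duplicate windows → 21 − 6 = 15 distinct.

15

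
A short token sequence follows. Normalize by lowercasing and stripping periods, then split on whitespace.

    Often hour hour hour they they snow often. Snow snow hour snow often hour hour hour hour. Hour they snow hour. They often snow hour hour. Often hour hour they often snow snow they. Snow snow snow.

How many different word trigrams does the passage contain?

37 tokens → 35 trigram windows in total.
Repeated trigrams (each contributes count−1 duplicates):
  hour hour hour: 4
  hour hour they: 3
  often hour hour: 3
  hour they often: 2
  often snow snow: 2
  they often snow: 2
10 duplicate windows → 35 − 10 = 25 distinct.

25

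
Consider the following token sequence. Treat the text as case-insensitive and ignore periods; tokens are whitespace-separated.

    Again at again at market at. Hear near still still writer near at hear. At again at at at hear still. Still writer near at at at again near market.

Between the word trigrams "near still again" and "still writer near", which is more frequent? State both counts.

"still writer near" (2 vs 0)

"near still again": 0 occurrences
"still writer near": 2 occurrences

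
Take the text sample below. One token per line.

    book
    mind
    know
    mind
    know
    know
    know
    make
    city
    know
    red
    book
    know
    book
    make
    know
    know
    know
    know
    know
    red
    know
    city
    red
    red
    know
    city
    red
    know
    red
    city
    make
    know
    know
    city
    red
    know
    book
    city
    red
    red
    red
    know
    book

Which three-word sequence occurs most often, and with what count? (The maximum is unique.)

Trigram frequencies (highest first):
  know know know: 4
  know city red: 3
  make know know: 2
  red know city: 2
  city red red: 2
  red red know: 2
  … (25 more, each ≤ 2)

"know know know", 4 times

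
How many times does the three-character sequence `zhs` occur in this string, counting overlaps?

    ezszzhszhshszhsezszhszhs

5

Sliding a length-3 window over the 24 characters (22 positions):
  position 5–7: zhs
  position 8–10: zhs
  position 13–15: zhs
  position 19–21: zhs
  position 22–24: zhs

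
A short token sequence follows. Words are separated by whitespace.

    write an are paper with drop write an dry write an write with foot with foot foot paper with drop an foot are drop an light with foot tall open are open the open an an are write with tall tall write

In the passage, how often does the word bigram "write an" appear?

Scanning the 41 overlapping bigram windows for "write an":
  position 1–2: write an
  position 7–8: write an
  position 10–11: write an

3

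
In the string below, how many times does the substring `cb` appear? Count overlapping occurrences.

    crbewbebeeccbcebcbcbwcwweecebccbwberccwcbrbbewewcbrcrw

Sliding a length-2 window over the 54 characters (53 positions):
  position 12–13: cb
  position 17–18: cb
  position 19–20: cb
  position 31–32: cb
  position 40–41: cb
  position 49–50: cb

6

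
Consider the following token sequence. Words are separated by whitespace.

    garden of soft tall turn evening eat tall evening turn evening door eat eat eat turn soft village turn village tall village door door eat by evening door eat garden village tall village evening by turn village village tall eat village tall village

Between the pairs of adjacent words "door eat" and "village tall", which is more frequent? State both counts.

"door eat": 3 occurrences
"village tall": 4 occurrences

"village tall" (4 vs 3)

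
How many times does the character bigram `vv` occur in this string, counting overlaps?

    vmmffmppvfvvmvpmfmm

Sliding a length-2 window over the 19 characters (18 positions):
  position 11–12: vv

1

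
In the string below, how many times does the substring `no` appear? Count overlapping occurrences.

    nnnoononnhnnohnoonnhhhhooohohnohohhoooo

Sliding a length-2 window over the 39 characters (38 positions):
  position 3–4: no
  position 6–7: no
  position 12–13: no
  position 15–16: no
  position 30–31: no

5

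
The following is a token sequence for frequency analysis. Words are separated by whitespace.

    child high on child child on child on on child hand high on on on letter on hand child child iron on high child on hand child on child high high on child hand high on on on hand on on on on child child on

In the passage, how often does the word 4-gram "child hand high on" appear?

Scanning the 43 overlapping 4-gram windows for "child hand high on":
  position 10–13: child hand high on
  position 33–36: child hand high on

2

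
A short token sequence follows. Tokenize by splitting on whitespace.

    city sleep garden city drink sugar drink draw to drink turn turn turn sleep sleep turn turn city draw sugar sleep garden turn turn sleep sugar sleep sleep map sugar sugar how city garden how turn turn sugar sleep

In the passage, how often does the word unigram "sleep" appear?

Scanning the 39 tokens for "sleep":
  position 2: sleep
  position 14: sleep
  position 15: sleep
  position 21: sleep
  position 25: sleep
  position 27: sleep
  position 28: sleep
  position 39: sleep

8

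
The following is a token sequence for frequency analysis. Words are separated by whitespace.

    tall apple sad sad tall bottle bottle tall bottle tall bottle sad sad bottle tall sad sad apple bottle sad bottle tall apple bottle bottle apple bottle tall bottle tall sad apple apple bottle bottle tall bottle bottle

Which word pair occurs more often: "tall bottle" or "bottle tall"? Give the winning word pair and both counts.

"bottle tall" (7 vs 5)

"tall bottle": 5 occurrences
"bottle tall": 7 occurrences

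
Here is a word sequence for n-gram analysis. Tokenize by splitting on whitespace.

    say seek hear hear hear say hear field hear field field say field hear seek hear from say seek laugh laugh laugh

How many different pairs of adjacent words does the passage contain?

15

22 tokens → 21 bigram windows in total.
Repeated bigrams (each contributes count−1 duplicates):
  field hear: 2
  hear field: 2
  hear hear: 2
  laugh laugh: 2
  say seek: 2
  seek hear: 2
6 duplicate windows → 21 − 6 = 15 distinct.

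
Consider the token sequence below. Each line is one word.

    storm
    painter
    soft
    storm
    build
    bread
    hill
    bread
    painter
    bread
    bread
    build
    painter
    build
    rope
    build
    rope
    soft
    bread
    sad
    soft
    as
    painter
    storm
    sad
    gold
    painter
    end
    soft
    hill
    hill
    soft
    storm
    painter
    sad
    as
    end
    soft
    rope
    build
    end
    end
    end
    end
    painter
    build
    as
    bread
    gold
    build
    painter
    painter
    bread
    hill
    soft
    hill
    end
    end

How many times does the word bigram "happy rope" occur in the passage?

Scanning the 57 overlapping bigram windows for "happy rope":
  (none found)

0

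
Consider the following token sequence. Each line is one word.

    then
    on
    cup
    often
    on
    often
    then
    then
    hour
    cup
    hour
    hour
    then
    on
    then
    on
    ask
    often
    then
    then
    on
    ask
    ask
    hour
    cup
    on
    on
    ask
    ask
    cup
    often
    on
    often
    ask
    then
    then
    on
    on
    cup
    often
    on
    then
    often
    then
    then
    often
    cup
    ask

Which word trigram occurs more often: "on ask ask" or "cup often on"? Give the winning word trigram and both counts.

"cup often on" (3 vs 2)

"on ask ask": 2 occurrences
"cup often on": 3 occurrences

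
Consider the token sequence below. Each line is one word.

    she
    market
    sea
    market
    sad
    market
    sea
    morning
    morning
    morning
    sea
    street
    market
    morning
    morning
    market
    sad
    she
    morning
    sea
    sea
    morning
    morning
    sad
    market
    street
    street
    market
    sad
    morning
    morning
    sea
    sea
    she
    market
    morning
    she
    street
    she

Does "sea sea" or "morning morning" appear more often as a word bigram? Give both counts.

"morning morning" (5 vs 2)

"sea sea": 2 occurrences
"morning morning": 5 occurrences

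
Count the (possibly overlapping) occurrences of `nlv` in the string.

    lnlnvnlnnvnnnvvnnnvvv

Sliding a length-3 window over the 21 characters (19 positions):
  (no match at any position)

0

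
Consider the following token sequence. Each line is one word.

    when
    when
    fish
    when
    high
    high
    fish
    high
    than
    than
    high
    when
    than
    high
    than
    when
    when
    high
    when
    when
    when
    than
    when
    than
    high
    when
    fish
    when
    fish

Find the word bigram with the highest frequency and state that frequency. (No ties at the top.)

Bigram frequencies (highest first):
  when when: 4
  when fish: 3
  than high: 3
  high when: 3
  when than: 3
  fish when: 2
  … (7 more, each ≤ 2)

"when when", 4 times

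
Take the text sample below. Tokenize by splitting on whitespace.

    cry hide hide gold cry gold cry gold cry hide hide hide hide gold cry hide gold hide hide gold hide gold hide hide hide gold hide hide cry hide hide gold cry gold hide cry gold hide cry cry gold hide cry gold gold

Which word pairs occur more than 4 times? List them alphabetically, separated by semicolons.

cry gold; gold cry; gold hide; hide gold; hide hide

Bigram counts meeting the condition (more than 4 times):
  cry gold: 6
  gold cry: 5
  gold hide: 7
  hide gold: 7
  hide hide: 9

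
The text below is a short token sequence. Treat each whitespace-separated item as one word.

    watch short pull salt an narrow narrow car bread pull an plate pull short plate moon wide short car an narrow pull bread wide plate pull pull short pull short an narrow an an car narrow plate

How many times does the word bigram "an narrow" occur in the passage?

3

Scanning the 36 overlapping bigram windows for "an narrow":
  position 5–6: an narrow
  position 20–21: an narrow
  position 31–32: an narrow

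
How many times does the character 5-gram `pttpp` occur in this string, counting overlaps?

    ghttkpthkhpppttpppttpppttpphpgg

Sliding a length-5 window over the 31 characters (27 positions):
  position 13–17: pttpp
  position 18–22: pttpp
  position 23–27: pttpp

3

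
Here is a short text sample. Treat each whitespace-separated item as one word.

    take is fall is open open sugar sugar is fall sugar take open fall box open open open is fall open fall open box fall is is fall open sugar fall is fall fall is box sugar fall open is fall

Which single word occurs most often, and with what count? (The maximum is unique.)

Unigram frequencies (highest first):
  fall: 12
  open: 10
  is: 9
  sugar: 5
  box: 3
  take: 2

"fall", 12 times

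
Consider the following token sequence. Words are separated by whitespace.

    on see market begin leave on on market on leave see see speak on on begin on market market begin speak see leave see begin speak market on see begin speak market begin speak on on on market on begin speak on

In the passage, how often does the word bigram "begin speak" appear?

5

Scanning the 41 overlapping bigram windows for "begin speak":
  position 20–21: begin speak
  position 25–26: begin speak
  position 30–31: begin speak
  position 33–34: begin speak
  position 40–41: begin speak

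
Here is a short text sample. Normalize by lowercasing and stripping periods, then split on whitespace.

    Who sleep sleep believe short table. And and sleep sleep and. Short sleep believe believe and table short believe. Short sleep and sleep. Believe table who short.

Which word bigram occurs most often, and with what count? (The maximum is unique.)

Bigram frequencies (highest first):
  sleep believe: 3
  sleep sleep: 2
  believe short: 2
  and sleep: 2
  sleep and: 2
  short sleep: 2
  … (13 more, each ≤ 1)

"sleep believe", 3 times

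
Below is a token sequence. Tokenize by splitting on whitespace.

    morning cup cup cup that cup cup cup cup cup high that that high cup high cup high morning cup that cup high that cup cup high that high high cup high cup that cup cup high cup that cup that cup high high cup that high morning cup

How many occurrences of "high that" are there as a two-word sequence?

Scanning the 48 overlapping bigram windows for "high that":
  position 11–12: high that
  position 23–24: high that
  position 27–28: high that

3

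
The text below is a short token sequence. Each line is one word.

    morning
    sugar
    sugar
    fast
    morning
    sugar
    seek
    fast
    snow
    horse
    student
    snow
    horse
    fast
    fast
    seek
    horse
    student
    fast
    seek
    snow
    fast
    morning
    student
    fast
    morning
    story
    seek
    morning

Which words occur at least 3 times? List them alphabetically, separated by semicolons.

fast; horse; morning; seek; snow; student; sugar

Unigram counts meeting the condition (at least 3 times):
  fast: 7
  horse: 3
  morning: 5
  seek: 4
  snow: 3
  student: 3
  sugar: 3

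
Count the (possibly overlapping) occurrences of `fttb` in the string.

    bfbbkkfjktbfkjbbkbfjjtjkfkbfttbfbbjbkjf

1

Sliding a length-4 window over the 39 characters (36 positions):
  position 28–31: fttb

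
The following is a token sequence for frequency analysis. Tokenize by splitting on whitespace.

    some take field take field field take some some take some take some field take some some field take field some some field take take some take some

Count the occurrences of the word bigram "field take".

5

Scanning the 27 overlapping bigram windows for "field take":
  position 3–4: field take
  position 6–7: field take
  position 14–15: field take
  position 18–19: field take
  position 23–24: field take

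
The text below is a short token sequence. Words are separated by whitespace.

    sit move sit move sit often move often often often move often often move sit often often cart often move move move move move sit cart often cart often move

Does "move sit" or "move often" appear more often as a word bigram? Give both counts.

"move sit": 4 occurrences
"move often": 2 occurrences

"move sit" (4 vs 2)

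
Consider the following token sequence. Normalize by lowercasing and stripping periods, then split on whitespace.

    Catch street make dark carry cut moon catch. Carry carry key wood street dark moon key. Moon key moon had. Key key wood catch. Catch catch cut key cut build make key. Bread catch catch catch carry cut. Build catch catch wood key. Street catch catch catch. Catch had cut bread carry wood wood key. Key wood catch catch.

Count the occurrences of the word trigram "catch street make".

1

Scanning the 57 overlapping trigram windows for "catch street make":
  position 1–3: catch street make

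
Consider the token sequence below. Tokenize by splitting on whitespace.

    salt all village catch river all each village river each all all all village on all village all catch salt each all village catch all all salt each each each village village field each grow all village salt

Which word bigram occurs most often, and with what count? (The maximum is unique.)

"all village", 5 times

Bigram frequencies (highest first):
  all village: 5
  all all: 3
  village catch: 2
  each village: 2
  each all: 2
  salt each: 2
  … (20 more, each ≤ 2)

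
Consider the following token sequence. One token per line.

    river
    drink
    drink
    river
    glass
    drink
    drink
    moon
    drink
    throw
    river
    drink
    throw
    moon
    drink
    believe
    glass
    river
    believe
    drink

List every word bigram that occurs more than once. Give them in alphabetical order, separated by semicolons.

drink drink; drink throw; moon drink; river drink

Bigram counts meeting the condition (more than once):
  drink drink: 2
  drink throw: 2
  moon drink: 2
  river drink: 2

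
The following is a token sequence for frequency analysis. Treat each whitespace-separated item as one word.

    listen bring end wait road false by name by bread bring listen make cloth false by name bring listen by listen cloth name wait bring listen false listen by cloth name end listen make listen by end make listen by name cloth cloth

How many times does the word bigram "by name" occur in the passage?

3

Scanning the 42 overlapping bigram windows for "by name":
  position 7–8: by name
  position 16–17: by name
  position 40–41: by name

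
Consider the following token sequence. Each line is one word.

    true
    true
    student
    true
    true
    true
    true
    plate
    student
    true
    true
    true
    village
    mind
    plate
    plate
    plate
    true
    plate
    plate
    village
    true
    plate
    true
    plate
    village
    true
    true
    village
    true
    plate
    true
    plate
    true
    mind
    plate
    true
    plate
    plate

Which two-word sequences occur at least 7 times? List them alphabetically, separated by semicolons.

true plate; true true

Bigram counts meeting the condition (at least 7 times):
  true plate: 7
  true true: 7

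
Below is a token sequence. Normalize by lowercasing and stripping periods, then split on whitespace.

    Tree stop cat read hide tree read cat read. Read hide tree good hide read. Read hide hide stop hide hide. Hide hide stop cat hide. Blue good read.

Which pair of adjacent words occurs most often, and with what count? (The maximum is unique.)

Bigram frequencies (highest first):
  hide hide: 4
  read hide: 3
  stop cat: 2
  cat read: 2
  hide tree: 2
  read read: 2
  … (12 more, each ≤ 2)

"hide hide", 4 times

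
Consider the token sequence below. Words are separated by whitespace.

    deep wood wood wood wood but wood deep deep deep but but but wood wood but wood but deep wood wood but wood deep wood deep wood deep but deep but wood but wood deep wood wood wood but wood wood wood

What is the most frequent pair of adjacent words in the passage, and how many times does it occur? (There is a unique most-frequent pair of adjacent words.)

Bigram frequencies (highest first):
  wood wood: 9
  but wood: 7
  wood but: 6
  deep wood: 5
  wood deep: 5
  deep but: 3
  … (3 more, each ≤ 2)

"wood wood", 9 times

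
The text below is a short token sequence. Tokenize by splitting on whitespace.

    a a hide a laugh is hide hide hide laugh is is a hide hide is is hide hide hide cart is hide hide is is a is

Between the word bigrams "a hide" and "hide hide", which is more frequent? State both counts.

"hide hide" (6 vs 2)

"a hide": 2 occurrences
"hide hide": 6 occurrences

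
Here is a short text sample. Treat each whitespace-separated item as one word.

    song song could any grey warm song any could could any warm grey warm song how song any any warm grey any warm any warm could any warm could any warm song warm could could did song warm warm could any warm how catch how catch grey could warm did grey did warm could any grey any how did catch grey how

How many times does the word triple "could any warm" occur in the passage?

Scanning the 60 overlapping trigram windows for "could any warm":
  position 10–12: could any warm
  position 26–28: could any warm
  position 29–31: could any warm
  position 40–42: could any warm

4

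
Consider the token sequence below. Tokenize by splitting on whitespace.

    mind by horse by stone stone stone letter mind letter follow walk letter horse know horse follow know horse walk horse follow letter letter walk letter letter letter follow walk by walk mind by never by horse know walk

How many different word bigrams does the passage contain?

27

39 tokens → 38 bigram windows in total.
Repeated bigrams (each contributes count−1 duplicates):
  letter letter: 3
  by horse: 2
  follow walk: 2
  horse follow: 2
  horse know: 2
  know horse: 2
  letter follow: 2
  mind by: 2
  … (2 more repeated)
11 duplicate windows → 38 − 11 = 27 distinct.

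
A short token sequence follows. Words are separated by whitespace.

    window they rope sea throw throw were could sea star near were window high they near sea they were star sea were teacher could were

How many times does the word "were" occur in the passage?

5

Scanning the 25 tokens for "were":
  position 7: were
  position 12: were
  position 19: were
  position 22: were
  position 25: were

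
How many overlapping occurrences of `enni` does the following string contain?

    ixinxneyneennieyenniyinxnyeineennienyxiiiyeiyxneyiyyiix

3

Sliding a length-4 window over the 55 characters (52 positions):
  position 11–14: enni
  position 17–20: enni
  position 31–34: enni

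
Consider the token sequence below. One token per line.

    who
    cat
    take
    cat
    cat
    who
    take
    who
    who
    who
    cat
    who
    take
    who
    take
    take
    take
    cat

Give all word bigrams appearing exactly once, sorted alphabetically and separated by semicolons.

cat cat; cat take

Bigram counts meeting the condition (exactly once):
  cat cat: 1
  cat take: 1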